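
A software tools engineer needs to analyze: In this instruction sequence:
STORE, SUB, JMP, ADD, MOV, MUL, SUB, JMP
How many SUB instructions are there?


Scanning instruction sequence for SUB:
  Position 1: STORE
  Position 2: SUB <- MATCH
  Position 3: JMP
  Position 4: ADD
  Position 5: MOV
  Position 6: MUL
  Position 7: SUB <- MATCH
  Position 8: JMP
Matches at positions: [2, 7]
Total SUB count: 2

2


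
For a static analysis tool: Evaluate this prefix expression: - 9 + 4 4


Parsing prefix expression: - 9 + 4 4
Step 1: Innermost operation '+ 4 4'
  4 + 4 = 8
Step 2: Outer operation '- 9 [8]'
  9 - 8 = 1

1


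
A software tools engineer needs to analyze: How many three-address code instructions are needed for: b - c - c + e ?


Expression: b - c - c + e
Generating three-address code (respecting * over +/- precedence):
  Instruction 1: t1 = b - c
  Instruction 2: t2 = t1 - c
  Instruction 3: t3 = t2 + e
Total instructions: 3

3


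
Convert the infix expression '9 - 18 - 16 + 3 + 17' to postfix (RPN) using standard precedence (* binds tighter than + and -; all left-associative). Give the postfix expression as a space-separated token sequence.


Applying the shunting-yard algorithm:
  Operand 9 -> output
  Push '-' onto operator stack -> op-stack: [-]
  Operand 18 -> output
  See '-' (prec 1); top '-' (prec 1) >= it -> pop '-' to output
  Push '-' onto operator stack -> op-stack: [-]
  Operand 16 -> output
  See '+' (prec 1); top '-' (prec 1) >= it -> pop '-' to output
  Push '+' onto operator stack -> op-stack: [+]
  Operand 3 -> output
  See '+' (prec 1); top '+' (prec 1) >= it -> pop '+' to output
  Push '+' onto operator stack -> op-stack: [+]
  Operand 17 -> output
  End of input: pop '+' to output
Postfix result: 9 18 - 16 - 3 + 17 +

9 18 - 16 - 3 + 17 +


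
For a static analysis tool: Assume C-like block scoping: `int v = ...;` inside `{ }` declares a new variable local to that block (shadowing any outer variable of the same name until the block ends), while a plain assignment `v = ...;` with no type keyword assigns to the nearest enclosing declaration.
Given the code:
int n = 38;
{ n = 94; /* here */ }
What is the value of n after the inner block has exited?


Analyzing scoping rules:
Outer scope: declares n = 38
Inner block: 'n = 94;' has no type keyword, so it is an assignment to the outer n (no shadowing)
The assignment changed the outer variable itself, so the new value persists after the block -> 94
Result: 94

94


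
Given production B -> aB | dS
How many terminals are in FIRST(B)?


Production: B -> aB | dS
Examining each alternative for leading terminals:
  B -> aB : first terminal = 'a'
  B -> dS : first terminal = 'd'
FIRST(B) = {a, d}
Count: 2

2


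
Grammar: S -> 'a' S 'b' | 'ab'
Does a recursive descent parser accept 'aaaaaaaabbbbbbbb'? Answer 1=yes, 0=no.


Grammar accepts strings of the form a^n b^n (n >= 1)
Word: 'aaaaaaaabbbbbbbb'
Counting: 8 a's and 8 b's
Check: 8 == 8? Yes
Derivation (S -> aSb applied 7 time(s), then S -> ab): S => aSb => aaSbb => aaaSbbb => aaaaSbbbb => aaaaaSbbbbb => aaaaaaSbbbbbb => aaaaaaaSbbbbbbb => aaaaaaaabbbbbbbb
Accepted

1


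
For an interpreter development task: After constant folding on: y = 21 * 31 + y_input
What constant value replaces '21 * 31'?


Identifying constant sub-expression:
  Original: y = 21 * 31 + y_input
  21 and 31 are both compile-time constants
  Evaluating: 21 * 31 = 651
  After folding: y = 651 + y_input

651


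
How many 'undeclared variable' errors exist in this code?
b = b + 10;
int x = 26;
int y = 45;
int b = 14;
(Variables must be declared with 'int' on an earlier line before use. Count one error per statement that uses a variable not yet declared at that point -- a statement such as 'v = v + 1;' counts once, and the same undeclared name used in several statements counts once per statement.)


Scanning code line by line:
  Line 1: use 'b' -> ERROR (undeclared)
  Line 2: declare 'x' -> declared = ['x']
  Line 3: declare 'y' -> declared = ['x', 'y']
  Line 4: declare 'b' -> declared = ['b', 'x', 'y']
Total undeclared variable errors: 1

1


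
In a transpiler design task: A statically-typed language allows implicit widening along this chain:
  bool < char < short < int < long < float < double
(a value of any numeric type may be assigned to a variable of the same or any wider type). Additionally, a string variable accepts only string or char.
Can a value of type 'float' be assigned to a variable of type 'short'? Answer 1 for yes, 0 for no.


Target variable type: short
Source value type: float
Numeric ranks: float=5, short=2
Widening allowed iff rank(source) <= rank(target): 5 <= 2? No
Result: 0

0


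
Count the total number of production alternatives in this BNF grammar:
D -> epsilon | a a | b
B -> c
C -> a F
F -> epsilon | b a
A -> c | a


Counting alternatives per rule:
  D: 3 alternative(s)
  B: 1 alternative(s)
  C: 1 alternative(s)
  F: 2 alternative(s)
  A: 2 alternative(s)
Sum: 3 + 1 + 1 + 2 + 2 = 9

9


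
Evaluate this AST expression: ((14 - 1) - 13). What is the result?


Expression: ((14 - 1) - 13)
Evaluating step by step:
  14 - 1 = 13
  13 - 13 = 0
Result: 0

0


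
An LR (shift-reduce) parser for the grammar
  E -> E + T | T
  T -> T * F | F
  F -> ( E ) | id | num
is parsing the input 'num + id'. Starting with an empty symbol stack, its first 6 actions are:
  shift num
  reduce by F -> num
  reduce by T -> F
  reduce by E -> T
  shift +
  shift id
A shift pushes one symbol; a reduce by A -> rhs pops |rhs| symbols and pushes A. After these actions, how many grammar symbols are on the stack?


Tracking the symbol stack through each action:
  Action 1: shift 'num' : push -> stack = [num] (size 1)
  Action 2: reduce by F -> num : pop 1, push F -> stack = [F] (size 1)
  Action 3: reduce by T -> F : pop 1, push T -> stack = [T] (size 1)
  Action 4: reduce by E -> T : pop 1, push E -> stack = [E] (size 1)
  Action 5: shift '+' : push -> stack = [E, +] (size 2)
  Action 6: shift 'id' : push -> stack = [E, +, id] (size 3)
Final stack size: 3

3


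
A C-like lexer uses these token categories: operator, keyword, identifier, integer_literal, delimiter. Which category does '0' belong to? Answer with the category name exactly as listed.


Token: '0'
Checking categories:
  identifier: no
  integer_literal: YES
  operator: no
  keyword: no
  delimiter: no
Category: integer_literal

integer_literal


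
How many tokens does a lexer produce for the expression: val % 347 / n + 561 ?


Scanning 'val % 347 / n + 561'
Token 1: 'val' -> identifier
Token 2: '%' -> operator
Token 3: '347' -> integer_literal
Token 4: '/' -> operator
Token 5: 'n' -> identifier
Token 6: '+' -> operator
Token 7: '561' -> integer_literal
Total tokens: 7

7


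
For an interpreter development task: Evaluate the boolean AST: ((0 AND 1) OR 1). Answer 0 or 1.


Step 1: Evaluate inner node
  0 AND 1 = 0
Step 2: Evaluate root node
  0 OR 1 = 1

1


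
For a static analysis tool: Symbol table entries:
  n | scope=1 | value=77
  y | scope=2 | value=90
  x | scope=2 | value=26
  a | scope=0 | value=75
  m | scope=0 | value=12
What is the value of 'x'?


Searching symbol table for 'x':
  n | scope=1 | value=77
  y | scope=2 | value=90
  x | scope=2 | value=26 <- MATCH
  a | scope=0 | value=75
  m | scope=0 | value=12
Found 'x' at scope 2 with value 26

26


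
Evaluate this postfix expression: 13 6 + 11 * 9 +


Processing tokens left to right:
Push 13, Push 6
Pop 13 and 6, compute 13 + 6 = 19, push 19
Push 11
Pop 19 and 11, compute 19 * 11 = 209, push 209
Push 9
Pop 209 and 9, compute 209 + 9 = 218, push 218
Stack result: 218

218


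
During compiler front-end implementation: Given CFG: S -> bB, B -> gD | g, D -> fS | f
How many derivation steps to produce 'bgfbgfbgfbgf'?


Grammar: S -> bB, B -> gD | g, D -> fS | f
Deriving 'bgfbgfbgfbgf':
Step 1: S -> bB => bB
Step 2: B -> gD => bgD
Step 3: D -> fS => bgfS
Step 4: S -> bB => bgfbB
Step 5: B -> gD => bgfbgD
Step 6: D -> fS => bgfbgfS
Step 7: S -> bB => bgfbgfbB
Step 8: B -> gD => bgfbgfbgD
Step 9: D -> fS => bgfbgfbgfS
Step 10: S -> bB => bgfbgfbgfbB
Step 11: B -> gD => bgfbgfbgfbgD
Step 12: D -> f => bgfbgfbgfbgf
Total derivation steps: 12

12


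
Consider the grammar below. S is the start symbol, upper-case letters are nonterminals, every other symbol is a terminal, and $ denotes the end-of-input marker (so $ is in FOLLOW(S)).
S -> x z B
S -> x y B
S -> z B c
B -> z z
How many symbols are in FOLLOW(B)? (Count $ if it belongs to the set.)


S is the start symbol and does not occur in any rule body, so FOLLOW(S) = {$}.
Examining every occurrence of B in a rule body:
  S -> x z B : B is at the right end -> add FOLLOW(S) = {$}
  S -> x y B : B is at the right end -> add FOLLOW(S) = {$} (already in the set)
  S -> z B c : B is followed by terminal 'c' -> add 'c'
  B -> z z : B does not occur in the body -> contributes nothing
FOLLOW(B) = {c, $}
Count: 2

2


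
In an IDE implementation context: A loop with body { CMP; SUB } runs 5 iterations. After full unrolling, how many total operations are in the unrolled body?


Loop body operations: CMP, SUB (2 ops per iteration)
Unrolling 5 iterations:
  Iteration 1: CMP, SUB (2 ops)
  Iteration 2: CMP, SUB (2 ops)
  Iteration 3: CMP, SUB (2 ops)
  Iteration 4: CMP, SUB (2 ops)
  Iteration 5: CMP, SUB (2 ops)
Total: 5 iterations * 2 ops/iter = 10 operations

10


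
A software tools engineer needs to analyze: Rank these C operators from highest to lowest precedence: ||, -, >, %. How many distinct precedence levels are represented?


Looking up precedence for each operator:
  || -> precedence 1
  - -> precedence 5
  > -> precedence 4
  % -> precedence 6
Sorted highest to lowest: %, -, >, ||
Distinct precedence values: [6, 5, 4, 1]
Number of distinct levels: 4

4


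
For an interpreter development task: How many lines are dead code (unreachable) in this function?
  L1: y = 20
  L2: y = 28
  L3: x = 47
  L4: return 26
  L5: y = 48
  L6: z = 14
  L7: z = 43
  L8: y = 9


Analyzing control flow:
  L1: reachable (before return)
  L2: reachable (before return)
  L3: reachable (before return)
  L4: reachable (return statement)
  L5: DEAD (after return at L4)
  L6: DEAD (after return at L4)
  L7: DEAD (after return at L4)
  L8: DEAD (after return at L4)
Return at L4, total lines = 8
Dead lines: L5 through L8
Count: 4

4


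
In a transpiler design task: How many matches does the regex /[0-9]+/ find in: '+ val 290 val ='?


Pattern: /[0-9]+/ (int literals)
Input: '+ val 290 val ='
Scanning for matches:
  Match 1: '290'
Total matches: 1

1


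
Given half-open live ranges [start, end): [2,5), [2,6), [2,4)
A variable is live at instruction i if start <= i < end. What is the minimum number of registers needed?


Live ranges:
  Var0: [2, 5)
  Var1: [2, 6)
  Var2: [2, 4)
Sweep-line events (position, delta, active):
  pos=2 start -> active=1
  pos=2 start -> active=2
  pos=2 start -> active=3
  pos=4 end -> active=2
  pos=5 end -> active=1
  pos=6 end -> active=0
Maximum simultaneous active: 3
Minimum registers needed: 3

3


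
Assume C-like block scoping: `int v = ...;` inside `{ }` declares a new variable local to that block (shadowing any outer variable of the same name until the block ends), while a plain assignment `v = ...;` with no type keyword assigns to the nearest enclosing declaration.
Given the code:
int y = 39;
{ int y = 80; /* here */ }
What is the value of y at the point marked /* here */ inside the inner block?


Analyzing scoping rules:
Outer scope: declares y = 39
Inner block: 'int y = 80;' declares a NEW y that shadows the outer one
Inside the block the inner declaration is in scope -> 80
Result: 80

80


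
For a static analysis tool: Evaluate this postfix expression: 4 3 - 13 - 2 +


Processing tokens left to right:
Push 4, Push 3
Pop 4 and 3, compute 4 - 3 = 1, push 1
Push 13
Pop 1 and 13, compute 1 - 13 = -12, push -12
Push 2
Pop -12 and 2, compute -12 + 2 = -10, push -10
Stack result: -10

-10


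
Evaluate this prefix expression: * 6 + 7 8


Parsing prefix expression: * 6 + 7 8
Step 1: Innermost operation '+ 7 8'
  7 + 8 = 15
Step 2: Outer operation '* 6 [15]'
  6 * 15 = 90

90


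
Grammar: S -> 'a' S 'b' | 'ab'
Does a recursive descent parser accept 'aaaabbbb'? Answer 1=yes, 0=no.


Grammar accepts strings of the form a^n b^n (n >= 1)
Word: 'aaaabbbb'
Counting: 4 a's and 4 b's
Check: 4 == 4? Yes
Derivation (S -> aSb applied 3 time(s), then S -> ab): S => aSb => aaSbb => aaaSbbb => aaaabbbb
Accepted

1


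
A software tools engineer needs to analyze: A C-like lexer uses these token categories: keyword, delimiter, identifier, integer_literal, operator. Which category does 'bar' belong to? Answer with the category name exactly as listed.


Token: 'bar'
Checking categories:
  identifier: YES
  integer_literal: no
  operator: no
  keyword: no
  delimiter: no
Category: identifier

identifier


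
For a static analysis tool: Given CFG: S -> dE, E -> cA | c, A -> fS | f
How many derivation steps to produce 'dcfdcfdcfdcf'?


Grammar: S -> dE, E -> cA | c, A -> fS | f
Deriving 'dcfdcfdcfdcf':
Step 1: S -> dE => dE
Step 2: E -> cA => dcA
Step 3: A -> fS => dcfS
Step 4: S -> dE => dcfdE
Step 5: E -> cA => dcfdcA
Step 6: A -> fS => dcfdcfS
Step 7: S -> dE => dcfdcfdE
Step 8: E -> cA => dcfdcfdcA
Step 9: A -> fS => dcfdcfdcfS
Step 10: S -> dE => dcfdcfdcfdE
Step 11: E -> cA => dcfdcfdcfdcA
Step 12: A -> f => dcfdcfdcfdcf
Total derivation steps: 12

12


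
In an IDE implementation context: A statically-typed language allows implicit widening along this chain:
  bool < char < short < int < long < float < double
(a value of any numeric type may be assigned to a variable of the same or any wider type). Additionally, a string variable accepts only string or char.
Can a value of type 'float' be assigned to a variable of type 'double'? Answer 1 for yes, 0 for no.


Target variable type: double
Source value type: float
Numeric ranks: float=5, double=6
Widening allowed iff rank(source) <= rank(target): 5 <= 6? Yes
Result: 1

1


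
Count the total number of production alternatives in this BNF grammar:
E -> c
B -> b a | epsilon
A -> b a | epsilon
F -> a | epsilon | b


Counting alternatives per rule:
  E: 1 alternative(s)
  B: 2 alternative(s)
  A: 2 alternative(s)
  F: 3 alternative(s)
Sum: 1 + 2 + 2 + 3 = 8

8


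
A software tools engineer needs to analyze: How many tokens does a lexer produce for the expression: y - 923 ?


Scanning 'y - 923'
Token 1: 'y' -> identifier
Token 2: '-' -> operator
Token 3: '923' -> integer_literal
Total tokens: 3

3


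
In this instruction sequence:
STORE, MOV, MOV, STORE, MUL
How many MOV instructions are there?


Scanning instruction sequence for MOV:
  Position 1: STORE
  Position 2: MOV <- MATCH
  Position 3: MOV <- MATCH
  Position 4: STORE
  Position 5: MUL
Matches at positions: [2, 3]
Total MOV count: 2

2


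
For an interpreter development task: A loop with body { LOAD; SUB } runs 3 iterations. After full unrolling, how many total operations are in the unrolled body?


Loop body operations: LOAD, SUB (2 ops per iteration)
Unrolling 3 iterations:
  Iteration 1: LOAD, SUB (2 ops)
  Iteration 2: LOAD, SUB (2 ops)
  Iteration 3: LOAD, SUB (2 ops)
Total: 3 iterations * 2 ops/iter = 6 operations

6


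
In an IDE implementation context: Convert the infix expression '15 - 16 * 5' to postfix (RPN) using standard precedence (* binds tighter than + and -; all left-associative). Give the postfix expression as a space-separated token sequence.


Applying the shunting-yard algorithm:
  Operand 15 -> output
  Push '-' onto operator stack -> op-stack: [-]
  Operand 16 -> output
  Push '*' onto operator stack -> op-stack: [-, *]
  Operand 5 -> output
  End of input: pop '*' to output
  End of input: pop '-' to output
Postfix result: 15 16 5 * -

15 16 5 * -


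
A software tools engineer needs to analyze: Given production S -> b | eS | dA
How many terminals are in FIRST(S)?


Production: S -> b | eS | dA
Examining each alternative for leading terminals:
  S -> b : first terminal = 'b'
  S -> eS : first terminal = 'e'
  S -> dA : first terminal = 'd'
FIRST(S) = {b, d, e}
Count: 3

3


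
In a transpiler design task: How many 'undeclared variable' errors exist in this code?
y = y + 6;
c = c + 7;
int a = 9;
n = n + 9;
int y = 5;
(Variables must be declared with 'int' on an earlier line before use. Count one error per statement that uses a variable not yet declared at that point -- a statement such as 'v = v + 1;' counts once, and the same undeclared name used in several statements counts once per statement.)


Scanning code line by line:
  Line 1: use 'y' -> ERROR (undeclared)
  Line 2: use 'c' -> ERROR (undeclared)
  Line 3: declare 'a' -> declared = ['a']
  Line 4: use 'n' -> ERROR (undeclared)
  Line 5: declare 'y' -> declared = ['a', 'y']
Total undeclared variable errors: 3

3


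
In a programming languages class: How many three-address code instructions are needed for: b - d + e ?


Expression: b - d + e
Generating three-address code (respecting * over +/- precedence):
  Instruction 1: t1 = b - d
  Instruction 2: t2 = t1 + e
Total instructions: 2

2


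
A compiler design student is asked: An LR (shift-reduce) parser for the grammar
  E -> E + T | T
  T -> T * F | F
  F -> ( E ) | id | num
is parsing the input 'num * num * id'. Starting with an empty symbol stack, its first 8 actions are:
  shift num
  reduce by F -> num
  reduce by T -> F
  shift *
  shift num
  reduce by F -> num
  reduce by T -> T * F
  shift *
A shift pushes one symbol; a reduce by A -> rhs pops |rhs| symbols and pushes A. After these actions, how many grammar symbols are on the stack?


Tracking the symbol stack through each action:
  Action 1: shift 'num' : push -> stack = [num] (size 1)
  Action 2: reduce by F -> num : pop 1, push F -> stack = [F] (size 1)
  Action 3: reduce by T -> F : pop 1, push T -> stack = [T] (size 1)
  Action 4: shift '*' : push -> stack = [T, *] (size 2)
  Action 5: shift 'num' : push -> stack = [T, *, num] (size 3)
  Action 6: reduce by F -> num : pop 1, push F -> stack = [T, *, F] (size 3)
  Action 7: reduce by T -> T * F : pop 3, push T -> stack = [T] (size 1)
  Action 8: shift '*' : push -> stack = [T, *] (size 2)
Final stack size: 2

2


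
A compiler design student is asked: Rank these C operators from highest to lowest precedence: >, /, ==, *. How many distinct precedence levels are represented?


Looking up precedence for each operator:
  > -> precedence 4
  / -> precedence 6
  == -> precedence 3
  * -> precedence 6
Sorted highest to lowest: /, *, >, ==
Distinct precedence values: [6, 4, 3]
Number of distinct levels: 3

3


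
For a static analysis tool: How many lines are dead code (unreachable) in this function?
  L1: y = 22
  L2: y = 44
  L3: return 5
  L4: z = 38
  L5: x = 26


Analyzing control flow:
  L1: reachable (before return)
  L2: reachable (before return)
  L3: reachable (return statement)
  L4: DEAD (after return at L3)
  L5: DEAD (after return at L3)
Return at L3, total lines = 5
Dead lines: L4 through L5
Count: 2

2


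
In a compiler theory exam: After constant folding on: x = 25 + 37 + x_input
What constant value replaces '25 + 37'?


Identifying constant sub-expression:
  Original: x = 25 + 37 + x_input
  25 and 37 are both compile-time constants
  Evaluating: 25 + 37 = 62
  After folding: x = 62 + x_input

62


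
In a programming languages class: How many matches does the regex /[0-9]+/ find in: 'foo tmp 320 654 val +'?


Pattern: /[0-9]+/ (int literals)
Input: 'foo tmp 320 654 val +'
Scanning for matches:
  Match 1: '320'
  Match 2: '654'
Total matches: 2

2


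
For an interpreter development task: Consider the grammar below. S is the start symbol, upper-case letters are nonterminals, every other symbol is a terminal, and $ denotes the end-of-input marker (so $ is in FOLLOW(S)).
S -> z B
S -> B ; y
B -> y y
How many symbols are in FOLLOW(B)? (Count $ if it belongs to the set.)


S is the start symbol and does not occur in any rule body, so FOLLOW(S) = {$}.
Examining every occurrence of B in a rule body:
  S -> z B : B is at the right end -> add FOLLOW(S) = {$}
  S -> B ; y : B is followed by terminal ';' -> add ';'
  B -> y y : B does not occur in the body -> contributes nothing
FOLLOW(B) = {;, $}
Count: 2

2


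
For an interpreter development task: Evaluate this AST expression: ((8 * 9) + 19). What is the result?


Expression: ((8 * 9) + 19)
Evaluating step by step:
  8 * 9 = 72
  72 + 19 = 91
Result: 91

91


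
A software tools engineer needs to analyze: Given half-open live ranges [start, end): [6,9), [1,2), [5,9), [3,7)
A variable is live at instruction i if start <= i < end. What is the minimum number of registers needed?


Live ranges:
  Var0: [6, 9)
  Var1: [1, 2)
  Var2: [5, 9)
  Var3: [3, 7)
Sweep-line events (position, delta, active):
  pos=1 start -> active=1
  pos=2 end -> active=0
  pos=3 start -> active=1
  pos=5 start -> active=2
  pos=6 start -> active=3
  pos=7 end -> active=2
  pos=9 end -> active=1
  pos=9 end -> active=0
Maximum simultaneous active: 3
Minimum registers needed: 3

3


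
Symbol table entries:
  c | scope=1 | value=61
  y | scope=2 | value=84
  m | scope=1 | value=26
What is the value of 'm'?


Searching symbol table for 'm':
  c | scope=1 | value=61
  y | scope=2 | value=84
  m | scope=1 | value=26 <- MATCH
Found 'm' at scope 1 with value 26

26


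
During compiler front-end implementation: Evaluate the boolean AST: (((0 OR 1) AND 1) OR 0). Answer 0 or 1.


Step 1: Evaluate inner node
  0 OR 1 = 1
Step 2: Evaluate next node
  1 AND 1 = 1
Step 3: Evaluate root node
  1 OR 0 = 1

1


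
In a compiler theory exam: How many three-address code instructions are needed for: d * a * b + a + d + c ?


Expression: d * a * b + a + d + c
Generating three-address code (respecting * over +/- precedence):
  Instruction 1: t1 = d * a
  Instruction 2: t2 = t1 * b
  Instruction 3: t3 = t2 + a
  Instruction 4: t4 = t3 + d
  Instruction 5: t5 = t4 + c
Total instructions: 5

5


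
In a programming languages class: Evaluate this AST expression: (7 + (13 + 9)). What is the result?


Expression: (7 + (13 + 9))
Evaluating step by step:
  13 + 9 = 22
  7 + 22 = 29
Result: 29

29


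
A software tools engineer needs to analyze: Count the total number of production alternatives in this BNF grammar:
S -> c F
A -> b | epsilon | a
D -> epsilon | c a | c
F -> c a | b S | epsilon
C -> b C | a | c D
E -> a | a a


Counting alternatives per rule:
  S: 1 alternative(s)
  A: 3 alternative(s)
  D: 3 alternative(s)
  F: 3 alternative(s)
  C: 3 alternative(s)
  E: 2 alternative(s)
Sum: 1 + 3 + 3 + 3 + 3 + 2 = 15

15


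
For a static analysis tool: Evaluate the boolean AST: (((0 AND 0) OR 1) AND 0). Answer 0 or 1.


Step 1: Evaluate inner node
  0 AND 0 = 0
Step 2: Evaluate next node
  0 OR 1 = 1
Step 3: Evaluate root node
  1 AND 0 = 0

0


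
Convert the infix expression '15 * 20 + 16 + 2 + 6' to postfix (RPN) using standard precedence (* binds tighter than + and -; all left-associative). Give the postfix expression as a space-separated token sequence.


Applying the shunting-yard algorithm:
  Operand 15 -> output
  Push '*' onto operator stack -> op-stack: [*]
  Operand 20 -> output
  See '+' (prec 1); top '*' (prec 2) >= it -> pop '*' to output
  Push '+' onto operator stack -> op-stack: [+]
  Operand 16 -> output
  See '+' (prec 1); top '+' (prec 1) >= it -> pop '+' to output
  Push '+' onto operator stack -> op-stack: [+]
  Operand 2 -> output
  See '+' (prec 1); top '+' (prec 1) >= it -> pop '+' to output
  Push '+' onto operator stack -> op-stack: [+]
  Operand 6 -> output
  End of input: pop '+' to output
Postfix result: 15 20 * 16 + 2 + 6 +

15 20 * 16 + 2 + 6 +


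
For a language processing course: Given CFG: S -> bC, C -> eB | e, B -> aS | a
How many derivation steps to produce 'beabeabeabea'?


Grammar: S -> bC, C -> eB | e, B -> aS | a
Deriving 'beabeabeabea':
Step 1: S -> bC => bC
Step 2: C -> eB => beB
Step 3: B -> aS => beaS
Step 4: S -> bC => beabC
Step 5: C -> eB => beabeB
Step 6: B -> aS => beabeaS
Step 7: S -> bC => beabeabC
Step 8: C -> eB => beabeabeB
Step 9: B -> aS => beabeabeaS
Step 10: S -> bC => beabeabeabC
Step 11: C -> eB => beabeabeabeB
Step 12: B -> a => beabeabeabea
Total derivation steps: 12

12


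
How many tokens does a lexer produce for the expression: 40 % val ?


Scanning '40 % val'
Token 1: '40' -> integer_literal
Token 2: '%' -> operator
Token 3: 'val' -> identifier
Total tokens: 3

3


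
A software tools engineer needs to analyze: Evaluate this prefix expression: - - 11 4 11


Parsing prefix expression: - - 11 4 11
Step 1: Innermost operation '- 11 4'
  11 - 4 = 7
Step 2: Outer operation '- [7] 11'
  7 - 11 = -4

-4


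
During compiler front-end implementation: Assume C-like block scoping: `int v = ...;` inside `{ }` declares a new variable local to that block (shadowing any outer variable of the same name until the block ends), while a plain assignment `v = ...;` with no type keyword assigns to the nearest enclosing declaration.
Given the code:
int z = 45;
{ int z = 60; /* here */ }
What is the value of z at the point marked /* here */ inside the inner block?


Analyzing scoping rules:
Outer scope: declares z = 45
Inner block: 'int z = 60;' declares a NEW z that shadows the outer one
Inside the block the inner declaration is in scope -> 60
Result: 60

60


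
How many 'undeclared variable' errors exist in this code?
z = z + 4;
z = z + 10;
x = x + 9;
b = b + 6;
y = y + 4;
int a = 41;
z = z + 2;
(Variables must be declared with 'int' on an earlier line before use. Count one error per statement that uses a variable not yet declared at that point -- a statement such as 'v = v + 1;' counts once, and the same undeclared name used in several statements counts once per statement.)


Scanning code line by line:
  Line 1: use 'z' -> ERROR (undeclared)
  Line 2: use 'z' -> ERROR (undeclared)
  Line 3: use 'x' -> ERROR (undeclared)
  Line 4: use 'b' -> ERROR (undeclared)
  Line 5: use 'y' -> ERROR (undeclared)
  Line 6: declare 'a' -> declared = ['a']
  Line 7: use 'z' -> ERROR (undeclared)
Total undeclared variable errors: 6

6


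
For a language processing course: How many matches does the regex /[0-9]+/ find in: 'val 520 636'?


Pattern: /[0-9]+/ (int literals)
Input: 'val 520 636'
Scanning for matches:
  Match 1: '520'
  Match 2: '636'
Total matches: 2

2


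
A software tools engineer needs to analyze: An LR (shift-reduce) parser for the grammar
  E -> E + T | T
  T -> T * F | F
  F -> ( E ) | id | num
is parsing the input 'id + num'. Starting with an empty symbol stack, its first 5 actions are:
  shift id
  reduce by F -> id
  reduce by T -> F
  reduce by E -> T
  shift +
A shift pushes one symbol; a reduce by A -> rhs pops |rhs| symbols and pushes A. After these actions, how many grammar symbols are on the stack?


Tracking the symbol stack through each action:
  Action 1: shift 'id' : push -> stack = [id] (size 1)
  Action 2: reduce by F -> id : pop 1, push F -> stack = [F] (size 1)
  Action 3: reduce by T -> F : pop 1, push T -> stack = [T] (size 1)
  Action 4: reduce by E -> T : pop 1, push E -> stack = [E] (size 1)
  Action 5: shift '+' : push -> stack = [E, +] (size 2)
Final stack size: 2

2


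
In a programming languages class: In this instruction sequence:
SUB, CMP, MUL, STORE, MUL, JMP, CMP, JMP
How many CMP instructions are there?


Scanning instruction sequence for CMP:
  Position 1: SUB
  Position 2: CMP <- MATCH
  Position 3: MUL
  Position 4: STORE
  Position 5: MUL
  Position 6: JMP
  Position 7: CMP <- MATCH
  Position 8: JMP
Matches at positions: [2, 7]
Total CMP count: 2

2


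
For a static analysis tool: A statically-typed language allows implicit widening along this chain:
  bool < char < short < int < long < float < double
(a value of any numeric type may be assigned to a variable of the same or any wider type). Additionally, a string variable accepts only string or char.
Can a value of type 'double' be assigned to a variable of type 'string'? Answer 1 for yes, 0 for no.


Target variable type: string
Source value type: double
Rule: string accepts only {string, char}
  source 'double' in {string, char}? No
Result: 0

0


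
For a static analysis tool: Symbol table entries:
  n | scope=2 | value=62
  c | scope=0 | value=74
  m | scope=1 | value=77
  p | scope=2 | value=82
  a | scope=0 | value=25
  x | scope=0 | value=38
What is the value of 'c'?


Searching symbol table for 'c':
  n | scope=2 | value=62
  c | scope=0 | value=74 <- MATCH
  m | scope=1 | value=77
  p | scope=2 | value=82
  a | scope=0 | value=25
  x | scope=0 | value=38
Found 'c' at scope 0 with value 74

74


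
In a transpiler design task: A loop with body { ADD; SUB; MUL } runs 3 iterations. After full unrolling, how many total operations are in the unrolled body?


Loop body operations: ADD, SUB, MUL (3 ops per iteration)
Unrolling 3 iterations:
  Iteration 1: ADD, SUB, MUL (3 ops)
  Iteration 2: ADD, SUB, MUL (3 ops)
  Iteration 3: ADD, SUB, MUL (3 ops)
Total: 3 iterations * 3 ops/iter = 9 operations

9


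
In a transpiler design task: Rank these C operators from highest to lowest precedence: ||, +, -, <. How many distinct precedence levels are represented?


Looking up precedence for each operator:
  || -> precedence 1
  + -> precedence 5
  - -> precedence 5
  < -> precedence 4
Sorted highest to lowest: +, -, <, ||
Distinct precedence values: [5, 4, 1]
Number of distinct levels: 3

3


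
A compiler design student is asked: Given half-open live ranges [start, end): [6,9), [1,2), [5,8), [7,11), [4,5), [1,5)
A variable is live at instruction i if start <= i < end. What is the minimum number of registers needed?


Live ranges:
  Var0: [6, 9)
  Var1: [1, 2)
  Var2: [5, 8)
  Var3: [7, 11)
  Var4: [4, 5)
  Var5: [1, 5)
Sweep-line events (position, delta, active):
  pos=1 start -> active=1
  pos=1 start -> active=2
  pos=2 end -> active=1
  pos=4 start -> active=2
  pos=5 end -> active=1
  pos=5 end -> active=0
  pos=5 start -> active=1
  pos=6 start -> active=2
  pos=7 start -> active=3
  pos=8 end -> active=2
  pos=9 end -> active=1
  pos=11 end -> active=0
Maximum simultaneous active: 3
Minimum registers needed: 3

3


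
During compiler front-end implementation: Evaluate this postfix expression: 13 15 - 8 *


Processing tokens left to right:
Push 13, Push 15
Pop 13 and 15, compute 13 - 15 = -2, push -2
Push 8
Pop -2 and 8, compute -2 * 8 = -16, push -16
Stack result: -16

-16


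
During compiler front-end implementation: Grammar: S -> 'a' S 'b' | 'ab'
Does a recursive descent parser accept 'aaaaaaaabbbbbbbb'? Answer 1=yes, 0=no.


Grammar accepts strings of the form a^n b^n (n >= 1)
Word: 'aaaaaaaabbbbbbbb'
Counting: 8 a's and 8 b's
Check: 8 == 8? Yes
Derivation (S -> aSb applied 7 time(s), then S -> ab): S => aSb => aaSbb => aaaSbbb => aaaaSbbbb => aaaaaSbbbbb => aaaaaaSbbbbbb => aaaaaaaSbbbbbbb => aaaaaaaabbbbbbbb
Accepted

1


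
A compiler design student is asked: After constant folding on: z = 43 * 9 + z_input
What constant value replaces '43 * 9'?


Identifying constant sub-expression:
  Original: z = 43 * 9 + z_input
  43 and 9 are both compile-time constants
  Evaluating: 43 * 9 = 387
  After folding: z = 387 + z_input

387


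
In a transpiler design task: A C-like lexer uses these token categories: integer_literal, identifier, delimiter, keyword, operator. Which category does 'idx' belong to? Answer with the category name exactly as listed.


Token: 'idx'
Checking categories:
  identifier: YES
  integer_literal: no
  operator: no
  keyword: no
  delimiter: no
Category: identifier

identifier


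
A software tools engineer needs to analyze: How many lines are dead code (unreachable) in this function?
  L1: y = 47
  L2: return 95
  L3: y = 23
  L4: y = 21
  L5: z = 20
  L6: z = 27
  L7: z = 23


Analyzing control flow:
  L1: reachable (before return)
  L2: reachable (return statement)
  L3: DEAD (after return at L2)
  L4: DEAD (after return at L2)
  L5: DEAD (after return at L2)
  L6: DEAD (after return at L2)
  L7: DEAD (after return at L2)
Return at L2, total lines = 7
Dead lines: L3 through L7
Count: 5

5


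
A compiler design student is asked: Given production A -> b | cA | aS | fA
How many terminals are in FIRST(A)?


Production: A -> b | cA | aS | fA
Examining each alternative for leading terminals:
  A -> b : first terminal = 'b'
  A -> cA : first terminal = 'c'
  A -> aS : first terminal = 'a'
  A -> fA : first terminal = 'f'
FIRST(A) = {a, b, c, f}
Count: 4

4


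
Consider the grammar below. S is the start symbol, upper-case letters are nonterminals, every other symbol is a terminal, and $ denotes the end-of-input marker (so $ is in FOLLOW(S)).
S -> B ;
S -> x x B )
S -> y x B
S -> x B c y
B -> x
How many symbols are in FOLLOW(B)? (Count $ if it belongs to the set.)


S is the start symbol and does not occur in any rule body, so FOLLOW(S) = {$}.
Examining every occurrence of B in a rule body:
  S -> B ; : B is followed by terminal ';' -> add ';'
  S -> x x B ) : B is followed by terminal ')' -> add ')'
  S -> y x B : B is at the right end -> add FOLLOW(S) = {$}
  S -> x B c y : B is followed by terminal 'c' -> add 'c'
  B -> x : B does not occur in the body -> contributes nothing
FOLLOW(B) = {), ;, c, $}
Count: 4

4


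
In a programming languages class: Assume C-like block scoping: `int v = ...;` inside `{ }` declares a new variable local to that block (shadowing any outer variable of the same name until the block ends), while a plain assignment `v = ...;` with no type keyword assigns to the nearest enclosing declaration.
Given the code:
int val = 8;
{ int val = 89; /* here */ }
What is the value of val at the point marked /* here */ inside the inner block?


Analyzing scoping rules:
Outer scope: declares val = 8
Inner block: 'int val = 89;' declares a NEW val that shadows the outer one
Inside the block the inner declaration is in scope -> 89
Result: 89

89


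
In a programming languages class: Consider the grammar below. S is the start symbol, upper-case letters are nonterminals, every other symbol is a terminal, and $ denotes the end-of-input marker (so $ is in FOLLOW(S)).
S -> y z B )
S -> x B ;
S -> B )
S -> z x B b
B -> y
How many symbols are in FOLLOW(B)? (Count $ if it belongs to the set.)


S is the start symbol and does not occur in any rule body, so FOLLOW(S) = {$}.
Examining every occurrence of B in a rule body:
  S -> y z B ) : B is followed by terminal ')' -> add ')'
  S -> x B ; : B is followed by terminal ';' -> add ';'
  S -> B ) : B is followed by terminal ')' -> add ')' (already in the set)
  S -> z x B b : B is followed by terminal 'b' -> add 'b'
  B -> y : B does not occur in the body -> contributes nothing
FOLLOW(B) = {), ;, b}
Count: 3

3


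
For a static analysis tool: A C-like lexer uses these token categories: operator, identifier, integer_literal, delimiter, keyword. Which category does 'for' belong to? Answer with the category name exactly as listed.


Token: 'for'
Checking categories:
  identifier: no
  integer_literal: no
  operator: no
  keyword: YES
  delimiter: no
Category: keyword

keyword


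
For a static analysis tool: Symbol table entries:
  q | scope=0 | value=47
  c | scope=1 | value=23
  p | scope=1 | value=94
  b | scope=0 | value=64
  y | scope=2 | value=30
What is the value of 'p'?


Searching symbol table for 'p':
  q | scope=0 | value=47
  c | scope=1 | value=23
  p | scope=1 | value=94 <- MATCH
  b | scope=0 | value=64
  y | scope=2 | value=30
Found 'p' at scope 1 with value 94

94


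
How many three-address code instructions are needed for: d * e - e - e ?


Expression: d * e - e - e
Generating three-address code (respecting * over +/- precedence):
  Instruction 1: t1 = d * e
  Instruction 2: t2 = t1 - e
  Instruction 3: t3 = t2 - e
Total instructions: 3

3


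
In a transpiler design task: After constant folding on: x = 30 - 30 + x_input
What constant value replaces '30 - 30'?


Identifying constant sub-expression:
  Original: x = 30 - 30 + x_input
  30 and 30 are both compile-time constants
  Evaluating: 30 - 30 = 0
  After folding: x = 0 + x_input

0


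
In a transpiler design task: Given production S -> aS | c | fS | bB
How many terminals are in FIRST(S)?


Production: S -> aS | c | fS | bB
Examining each alternative for leading terminals:
  S -> aS : first terminal = 'a'
  S -> c : first terminal = 'c'
  S -> fS : first terminal = 'f'
  S -> bB : first terminal = 'b'
FIRST(S) = {a, b, c, f}
Count: 4

4


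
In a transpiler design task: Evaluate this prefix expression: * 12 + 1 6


Parsing prefix expression: * 12 + 1 6
Step 1: Innermost operation '+ 1 6'
  1 + 6 = 7
Step 2: Outer operation '* 12 [7]'
  12 * 7 = 84

84


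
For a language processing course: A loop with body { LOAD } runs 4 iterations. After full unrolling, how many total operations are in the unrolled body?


Loop body operations: LOAD (1 op per iteration)
Unrolling 4 iterations:
  Iteration 1: LOAD (1 ops)
  Iteration 2: LOAD (1 ops)
  Iteration 3: LOAD (1 ops)
  Iteration 4: LOAD (1 ops)
Total: 4 iterations * 1 ops/iter = 4 operations

4


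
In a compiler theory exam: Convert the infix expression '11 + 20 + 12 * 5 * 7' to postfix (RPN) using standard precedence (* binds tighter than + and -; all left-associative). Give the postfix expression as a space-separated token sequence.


Applying the shunting-yard algorithm:
  Operand 11 -> output
  Push '+' onto operator stack -> op-stack: [+]
  Operand 20 -> output
  See '+' (prec 1); top '+' (prec 1) >= it -> pop '+' to output
  Push '+' onto operator stack -> op-stack: [+]
  Operand 12 -> output
  Push '*' onto operator stack -> op-stack: [+, *]
  Operand 5 -> output
  See '*' (prec 2); top '*' (prec 2) >= it -> pop '*' to output
  Push '*' onto operator stack -> op-stack: [+, *]
  Operand 7 -> output
  End of input: pop '*' to output
  End of input: pop '+' to output
Postfix result: 11 20 + 12 5 * 7 * +

11 20 + 12 5 * 7 * +


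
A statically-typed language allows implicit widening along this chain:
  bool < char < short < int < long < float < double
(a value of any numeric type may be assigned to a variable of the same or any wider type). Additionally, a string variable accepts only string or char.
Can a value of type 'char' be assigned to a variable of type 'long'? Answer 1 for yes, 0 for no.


Target variable type: long
Source value type: char
Numeric ranks: char=1, long=4
Widening allowed iff rank(source) <= rank(target): 1 <= 4? Yes
Result: 1

1


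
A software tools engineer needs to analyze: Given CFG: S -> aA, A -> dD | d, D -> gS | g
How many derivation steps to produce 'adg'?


Grammar: S -> aA, A -> dD | d, D -> gS | g
Deriving 'adg':
Step 1: S -> aA => aA
Step 2: A -> dD => adD
Step 3: D -> g => adg
Total derivation steps: 3

3


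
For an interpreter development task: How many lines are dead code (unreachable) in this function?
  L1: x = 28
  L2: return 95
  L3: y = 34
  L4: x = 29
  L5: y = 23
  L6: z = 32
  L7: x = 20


Analyzing control flow:
  L1: reachable (before return)
  L2: reachable (return statement)
  L3: DEAD (after return at L2)
  L4: DEAD (after return at L2)
  L5: DEAD (after return at L2)
  L6: DEAD (after return at L2)
  L7: DEAD (after return at L2)
Return at L2, total lines = 7
Dead lines: L3 through L7
Count: 5

5


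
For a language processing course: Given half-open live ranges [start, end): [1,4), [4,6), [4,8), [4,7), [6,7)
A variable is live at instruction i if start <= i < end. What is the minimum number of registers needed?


Live ranges:
  Var0: [1, 4)
  Var1: [4, 6)
  Var2: [4, 8)
  Var3: [4, 7)
  Var4: [6, 7)
Sweep-line events (position, delta, active):
  pos=1 start -> active=1
  pos=4 end -> active=0
  pos=4 start -> active=1
  pos=4 start -> active=2
  pos=4 start -> active=3
  pos=6 end -> active=2
  pos=6 start -> active=3
  pos=7 end -> active=2
  pos=7 end -> active=1
  pos=8 end -> active=0
Maximum simultaneous active: 3
Minimum registers needed: 3

3
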